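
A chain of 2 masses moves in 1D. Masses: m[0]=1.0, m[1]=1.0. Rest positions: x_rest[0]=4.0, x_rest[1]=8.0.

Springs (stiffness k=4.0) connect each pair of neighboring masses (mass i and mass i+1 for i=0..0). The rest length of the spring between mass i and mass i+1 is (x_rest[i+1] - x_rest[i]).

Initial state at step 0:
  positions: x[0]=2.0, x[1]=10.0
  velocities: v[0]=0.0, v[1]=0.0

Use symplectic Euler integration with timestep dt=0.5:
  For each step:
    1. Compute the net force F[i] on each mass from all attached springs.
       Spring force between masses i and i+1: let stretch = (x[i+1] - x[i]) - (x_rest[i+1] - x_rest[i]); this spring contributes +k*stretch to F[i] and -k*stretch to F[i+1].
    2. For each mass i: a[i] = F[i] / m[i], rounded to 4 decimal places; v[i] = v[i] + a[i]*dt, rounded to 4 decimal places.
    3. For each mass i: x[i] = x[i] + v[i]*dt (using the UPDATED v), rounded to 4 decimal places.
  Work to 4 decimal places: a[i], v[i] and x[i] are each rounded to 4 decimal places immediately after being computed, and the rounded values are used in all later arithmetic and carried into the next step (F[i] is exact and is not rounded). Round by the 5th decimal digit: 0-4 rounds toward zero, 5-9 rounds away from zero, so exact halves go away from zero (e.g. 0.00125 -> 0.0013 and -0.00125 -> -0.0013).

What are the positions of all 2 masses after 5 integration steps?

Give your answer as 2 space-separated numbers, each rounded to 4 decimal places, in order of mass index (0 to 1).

Answer: 6.0000 6.0000

Derivation:
Step 0: x=[2.0000 10.0000] v=[0.0000 0.0000]
Step 1: x=[6.0000 6.0000] v=[8.0000 -8.0000]
Step 2: x=[6.0000 6.0000] v=[0.0000 0.0000]
Step 3: x=[2.0000 10.0000] v=[-8.0000 8.0000]
Step 4: x=[2.0000 10.0000] v=[0.0000 0.0000]
Step 5: x=[6.0000 6.0000] v=[8.0000 -8.0000]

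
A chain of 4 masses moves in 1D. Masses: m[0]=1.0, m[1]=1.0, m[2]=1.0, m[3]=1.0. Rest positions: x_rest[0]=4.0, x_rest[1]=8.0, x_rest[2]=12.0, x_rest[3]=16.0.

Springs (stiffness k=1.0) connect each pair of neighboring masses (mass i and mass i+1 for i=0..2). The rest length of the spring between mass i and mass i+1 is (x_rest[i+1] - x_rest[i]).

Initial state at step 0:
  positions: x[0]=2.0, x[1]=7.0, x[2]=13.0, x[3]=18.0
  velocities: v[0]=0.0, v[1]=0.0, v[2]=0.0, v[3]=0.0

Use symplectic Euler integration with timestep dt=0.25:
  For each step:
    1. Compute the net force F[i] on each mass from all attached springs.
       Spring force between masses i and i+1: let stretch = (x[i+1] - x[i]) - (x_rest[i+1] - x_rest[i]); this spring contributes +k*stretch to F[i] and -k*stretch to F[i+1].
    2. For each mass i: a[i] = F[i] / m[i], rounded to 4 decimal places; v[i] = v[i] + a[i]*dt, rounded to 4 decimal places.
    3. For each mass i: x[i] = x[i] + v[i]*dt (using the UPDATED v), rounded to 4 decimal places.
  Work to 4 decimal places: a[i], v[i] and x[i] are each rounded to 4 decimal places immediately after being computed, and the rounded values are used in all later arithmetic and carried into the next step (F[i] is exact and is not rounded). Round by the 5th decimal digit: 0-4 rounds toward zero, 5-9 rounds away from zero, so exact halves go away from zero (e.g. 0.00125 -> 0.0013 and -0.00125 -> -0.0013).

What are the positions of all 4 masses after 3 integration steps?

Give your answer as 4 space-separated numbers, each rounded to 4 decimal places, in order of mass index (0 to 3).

Answer: 2.3745 7.3374 12.6626 17.6255

Derivation:
Step 0: x=[2.0000 7.0000 13.0000 18.0000] v=[0.0000 0.0000 0.0000 0.0000]
Step 1: x=[2.0625 7.0625 12.9375 17.9375] v=[0.2500 0.2500 -0.2500 -0.2500]
Step 2: x=[2.1875 7.1797 12.8203 17.8125] v=[0.5000 0.4688 -0.4688 -0.5000]
Step 3: x=[2.3745 7.3374 12.6626 17.6255] v=[0.7481 0.6309 -0.6309 -0.7481]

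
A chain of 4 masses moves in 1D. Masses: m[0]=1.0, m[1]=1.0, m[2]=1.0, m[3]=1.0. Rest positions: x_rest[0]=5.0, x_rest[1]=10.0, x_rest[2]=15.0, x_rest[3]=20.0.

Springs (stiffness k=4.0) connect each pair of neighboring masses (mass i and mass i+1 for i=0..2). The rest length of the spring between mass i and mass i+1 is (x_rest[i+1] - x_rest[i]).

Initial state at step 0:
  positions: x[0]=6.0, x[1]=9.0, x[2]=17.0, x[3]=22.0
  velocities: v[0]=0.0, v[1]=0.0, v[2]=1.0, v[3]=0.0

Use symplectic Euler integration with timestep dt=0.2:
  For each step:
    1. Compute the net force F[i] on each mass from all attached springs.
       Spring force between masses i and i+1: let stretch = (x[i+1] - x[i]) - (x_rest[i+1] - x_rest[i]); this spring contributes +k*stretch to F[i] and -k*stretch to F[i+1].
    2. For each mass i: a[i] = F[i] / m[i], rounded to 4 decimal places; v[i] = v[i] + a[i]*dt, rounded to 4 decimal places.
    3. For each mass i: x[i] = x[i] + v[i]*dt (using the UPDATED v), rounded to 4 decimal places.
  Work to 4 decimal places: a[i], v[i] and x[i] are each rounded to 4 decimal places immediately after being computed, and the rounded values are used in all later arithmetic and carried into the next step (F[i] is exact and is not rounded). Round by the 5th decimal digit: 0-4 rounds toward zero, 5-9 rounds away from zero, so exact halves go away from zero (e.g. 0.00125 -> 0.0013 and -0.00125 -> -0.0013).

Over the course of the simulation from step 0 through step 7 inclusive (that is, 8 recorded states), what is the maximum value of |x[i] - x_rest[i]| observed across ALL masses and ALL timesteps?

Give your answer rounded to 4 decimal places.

Step 0: x=[6.0000 9.0000 17.0000 22.0000] v=[0.0000 0.0000 1.0000 0.0000]
Step 1: x=[5.6800 9.8000 16.7200 22.0000] v=[-1.6000 4.0000 -1.4000 0.0000]
Step 2: x=[5.2192 11.0480 16.1776 21.9552] v=[-2.3040 6.2400 -2.7120 -0.2240]
Step 3: x=[4.8910 12.1841 15.7389 21.7860] v=[-1.6410 5.6806 -2.1936 -0.8461]
Step 4: x=[4.9297 12.7221 15.6989 21.4492] v=[0.1935 2.6900 -0.1998 -1.6838]
Step 5: x=[5.4152 12.4896 16.1027 20.9924] v=[2.4274 -1.1625 2.0190 -2.2840]
Step 6: x=[6.2326 11.7033 16.7108 20.5532] v=[4.0869 -3.9315 3.0403 -2.1958]
Step 7: x=[7.1253 10.8429 17.1324 20.2993] v=[4.4635 -4.3021 2.1082 -1.2697]
Max displacement = 2.7221

Answer: 2.7221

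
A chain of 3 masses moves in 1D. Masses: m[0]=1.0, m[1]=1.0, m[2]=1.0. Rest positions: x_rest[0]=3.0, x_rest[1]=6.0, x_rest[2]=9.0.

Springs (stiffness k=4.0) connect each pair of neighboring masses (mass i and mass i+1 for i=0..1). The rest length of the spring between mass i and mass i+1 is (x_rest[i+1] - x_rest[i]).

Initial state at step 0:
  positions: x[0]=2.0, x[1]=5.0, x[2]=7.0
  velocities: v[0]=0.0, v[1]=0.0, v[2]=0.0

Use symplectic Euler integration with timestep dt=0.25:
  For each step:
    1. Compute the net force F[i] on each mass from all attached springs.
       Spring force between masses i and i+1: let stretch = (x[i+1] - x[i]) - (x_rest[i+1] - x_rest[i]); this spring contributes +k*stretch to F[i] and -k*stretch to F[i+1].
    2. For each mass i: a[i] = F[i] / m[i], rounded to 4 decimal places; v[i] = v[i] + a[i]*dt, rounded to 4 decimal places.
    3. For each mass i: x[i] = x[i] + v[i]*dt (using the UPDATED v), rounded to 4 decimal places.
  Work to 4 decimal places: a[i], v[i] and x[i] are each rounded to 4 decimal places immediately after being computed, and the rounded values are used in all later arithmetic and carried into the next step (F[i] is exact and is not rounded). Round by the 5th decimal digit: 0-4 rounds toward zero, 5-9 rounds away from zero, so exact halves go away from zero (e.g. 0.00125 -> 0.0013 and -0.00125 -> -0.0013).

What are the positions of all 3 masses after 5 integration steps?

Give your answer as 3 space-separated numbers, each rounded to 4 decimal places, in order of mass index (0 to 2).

Step 0: x=[2.0000 5.0000 7.0000] v=[0.0000 0.0000 0.0000]
Step 1: x=[2.0000 4.7500 7.2500] v=[0.0000 -1.0000 1.0000]
Step 2: x=[1.9375 4.4375 7.6250] v=[-0.2500 -1.2500 1.5000]
Step 3: x=[1.7500 4.2969 7.9531] v=[-0.7500 -0.5625 1.3125]
Step 4: x=[1.4492 4.4336 8.1172] v=[-1.2031 0.5468 0.6563]
Step 5: x=[1.1445 4.7451 8.1104] v=[-1.2187 1.2460 -0.0273]

Answer: 1.1445 4.7451 8.1104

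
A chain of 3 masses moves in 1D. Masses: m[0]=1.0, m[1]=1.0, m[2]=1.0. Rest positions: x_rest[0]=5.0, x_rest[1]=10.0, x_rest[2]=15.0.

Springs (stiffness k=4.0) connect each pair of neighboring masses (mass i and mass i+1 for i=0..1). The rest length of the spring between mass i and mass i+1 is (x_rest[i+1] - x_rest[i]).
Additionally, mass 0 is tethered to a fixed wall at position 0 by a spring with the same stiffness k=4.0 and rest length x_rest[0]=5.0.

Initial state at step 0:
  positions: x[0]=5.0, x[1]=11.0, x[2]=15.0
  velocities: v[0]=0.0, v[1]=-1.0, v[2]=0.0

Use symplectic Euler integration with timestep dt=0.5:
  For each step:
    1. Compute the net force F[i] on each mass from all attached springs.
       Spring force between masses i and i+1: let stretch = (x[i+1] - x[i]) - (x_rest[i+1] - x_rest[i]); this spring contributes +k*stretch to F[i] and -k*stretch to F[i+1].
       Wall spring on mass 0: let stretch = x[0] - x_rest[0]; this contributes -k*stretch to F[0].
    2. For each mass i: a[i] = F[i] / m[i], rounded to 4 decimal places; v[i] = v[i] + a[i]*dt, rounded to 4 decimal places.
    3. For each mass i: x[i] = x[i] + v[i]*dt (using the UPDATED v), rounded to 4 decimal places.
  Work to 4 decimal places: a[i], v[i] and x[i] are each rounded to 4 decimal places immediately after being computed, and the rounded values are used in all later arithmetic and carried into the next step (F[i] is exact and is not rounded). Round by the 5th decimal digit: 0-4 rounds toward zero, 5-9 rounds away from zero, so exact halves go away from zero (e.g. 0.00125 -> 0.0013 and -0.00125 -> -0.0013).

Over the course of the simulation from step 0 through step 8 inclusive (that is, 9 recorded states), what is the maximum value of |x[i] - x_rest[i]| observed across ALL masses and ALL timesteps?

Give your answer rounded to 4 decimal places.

Step 0: x=[5.0000 11.0000 15.0000] v=[0.0000 -1.0000 0.0000]
Step 1: x=[6.0000 8.5000 16.0000] v=[2.0000 -5.0000 2.0000]
Step 2: x=[3.5000 11.0000 14.5000] v=[-5.0000 5.0000 -3.0000]
Step 3: x=[5.0000 9.5000 14.5000] v=[3.0000 -3.0000 0.0000]
Step 4: x=[6.0000 8.5000 14.5000] v=[2.0000 -2.0000 0.0000]
Step 5: x=[3.5000 11.0000 13.5000] v=[-5.0000 5.0000 -2.0000]
Step 6: x=[5.0000 8.5000 15.0000] v=[3.0000 -5.0000 3.0000]
Step 7: x=[5.0000 9.0000 15.0000] v=[0.0000 1.0000 0.0000]
Step 8: x=[4.0000 11.5000 14.0000] v=[-2.0000 5.0000 -2.0000]
Max displacement = 1.5000

Answer: 1.5000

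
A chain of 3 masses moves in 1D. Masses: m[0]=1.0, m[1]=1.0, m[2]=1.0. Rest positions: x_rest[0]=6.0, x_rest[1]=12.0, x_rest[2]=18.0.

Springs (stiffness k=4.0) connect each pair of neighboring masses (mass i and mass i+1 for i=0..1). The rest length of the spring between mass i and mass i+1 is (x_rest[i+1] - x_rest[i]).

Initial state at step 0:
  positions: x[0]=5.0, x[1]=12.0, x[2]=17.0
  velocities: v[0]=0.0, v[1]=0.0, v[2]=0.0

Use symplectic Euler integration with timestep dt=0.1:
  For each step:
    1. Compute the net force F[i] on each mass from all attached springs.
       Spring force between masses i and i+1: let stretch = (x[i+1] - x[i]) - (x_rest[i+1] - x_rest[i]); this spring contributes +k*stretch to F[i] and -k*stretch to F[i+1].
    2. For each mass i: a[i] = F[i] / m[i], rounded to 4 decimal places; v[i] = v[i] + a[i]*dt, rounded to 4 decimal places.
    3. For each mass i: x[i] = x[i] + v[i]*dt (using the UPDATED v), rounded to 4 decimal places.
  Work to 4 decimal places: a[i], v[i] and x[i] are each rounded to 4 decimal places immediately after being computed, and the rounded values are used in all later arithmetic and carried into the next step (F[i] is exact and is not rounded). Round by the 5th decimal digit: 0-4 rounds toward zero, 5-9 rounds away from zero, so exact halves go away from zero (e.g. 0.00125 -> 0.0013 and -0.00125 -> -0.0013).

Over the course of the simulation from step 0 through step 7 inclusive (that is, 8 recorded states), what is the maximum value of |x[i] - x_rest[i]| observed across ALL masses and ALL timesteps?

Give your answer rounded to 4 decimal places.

Step 0: x=[5.0000 12.0000 17.0000] v=[0.0000 0.0000 0.0000]
Step 1: x=[5.0400 11.9200 17.0400] v=[0.4000 -0.8000 0.4000]
Step 2: x=[5.1152 11.7696 17.1152] v=[0.7520 -1.5040 0.7520]
Step 3: x=[5.2166 11.5669 17.2166] v=[1.0138 -2.0275 1.0138]
Step 4: x=[5.3320 11.3361 17.3320] v=[1.1539 -2.3077 1.1539]
Step 5: x=[5.4476 11.1050 17.4476] v=[1.1555 -2.3110 1.1555]
Step 6: x=[5.5495 10.9013 17.5495] v=[1.0185 -2.0369 1.0185]
Step 7: x=[5.6254 10.7495 17.6254] v=[0.7592 -1.5183 0.7592]
Max displacement = 1.2505

Answer: 1.2505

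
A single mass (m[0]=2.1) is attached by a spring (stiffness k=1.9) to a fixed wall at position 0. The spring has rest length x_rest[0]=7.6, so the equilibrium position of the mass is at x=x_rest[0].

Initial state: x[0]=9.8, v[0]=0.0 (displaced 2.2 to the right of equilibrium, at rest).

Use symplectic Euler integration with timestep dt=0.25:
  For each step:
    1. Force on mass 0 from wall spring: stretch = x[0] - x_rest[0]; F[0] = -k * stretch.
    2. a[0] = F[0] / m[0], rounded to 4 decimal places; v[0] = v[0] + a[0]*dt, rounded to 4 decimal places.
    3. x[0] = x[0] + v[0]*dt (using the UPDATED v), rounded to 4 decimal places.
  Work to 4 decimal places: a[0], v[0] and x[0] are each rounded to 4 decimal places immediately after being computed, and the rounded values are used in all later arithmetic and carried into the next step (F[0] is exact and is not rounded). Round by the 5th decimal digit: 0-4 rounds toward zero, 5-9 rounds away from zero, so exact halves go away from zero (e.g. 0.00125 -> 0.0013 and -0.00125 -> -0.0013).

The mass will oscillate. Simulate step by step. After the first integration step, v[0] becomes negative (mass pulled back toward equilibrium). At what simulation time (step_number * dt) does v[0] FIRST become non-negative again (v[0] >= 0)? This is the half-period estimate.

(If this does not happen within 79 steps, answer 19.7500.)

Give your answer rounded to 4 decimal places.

Step 0: x=[9.8000] v=[0.0000]
Step 1: x=[9.6756] v=[-0.4976]
Step 2: x=[9.4338] v=[-0.9671]
Step 3: x=[9.0883] v=[-1.3819]
Step 4: x=[8.6587] v=[-1.7186]
Step 5: x=[8.1692] v=[-1.9581]
Step 6: x=[7.6475] v=[-2.0869]
Step 7: x=[7.1231] v=[-2.0977]
Step 8: x=[6.6257] v=[-1.9898]
Step 9: x=[6.1834] v=[-1.7694]
Step 10: x=[5.8212] v=[-1.4490]
Step 11: x=[5.5595] v=[-1.0467]
Step 12: x=[5.4132] v=[-0.5852]
Step 13: x=[5.3906] v=[-0.0906]
Step 14: x=[5.4929] v=[0.4092]
First v>=0 after going negative at step 14, time=3.5000

Answer: 3.5000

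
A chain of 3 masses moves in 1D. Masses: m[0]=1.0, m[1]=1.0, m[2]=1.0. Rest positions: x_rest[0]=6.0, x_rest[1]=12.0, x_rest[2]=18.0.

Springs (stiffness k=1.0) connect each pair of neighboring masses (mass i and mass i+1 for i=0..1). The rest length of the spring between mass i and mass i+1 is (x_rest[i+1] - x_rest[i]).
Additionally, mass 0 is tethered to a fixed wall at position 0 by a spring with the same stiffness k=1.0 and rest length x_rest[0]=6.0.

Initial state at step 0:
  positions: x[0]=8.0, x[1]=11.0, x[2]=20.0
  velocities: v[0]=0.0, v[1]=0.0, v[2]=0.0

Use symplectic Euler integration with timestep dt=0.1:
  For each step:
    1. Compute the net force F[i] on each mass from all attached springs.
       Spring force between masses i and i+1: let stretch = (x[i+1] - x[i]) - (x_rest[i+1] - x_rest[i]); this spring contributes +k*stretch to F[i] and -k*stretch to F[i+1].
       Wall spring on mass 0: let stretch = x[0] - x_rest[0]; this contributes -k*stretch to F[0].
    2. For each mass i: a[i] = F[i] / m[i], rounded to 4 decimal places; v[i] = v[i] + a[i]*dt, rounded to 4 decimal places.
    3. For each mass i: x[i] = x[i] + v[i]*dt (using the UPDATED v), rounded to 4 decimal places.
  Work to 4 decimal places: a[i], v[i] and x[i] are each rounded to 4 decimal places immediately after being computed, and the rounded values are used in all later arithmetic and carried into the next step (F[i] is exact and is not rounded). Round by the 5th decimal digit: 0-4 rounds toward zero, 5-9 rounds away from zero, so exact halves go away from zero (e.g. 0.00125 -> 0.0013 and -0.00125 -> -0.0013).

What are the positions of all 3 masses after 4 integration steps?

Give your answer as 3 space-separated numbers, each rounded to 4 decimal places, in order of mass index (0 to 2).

Answer: 7.5237 11.5705 19.7133

Derivation:
Step 0: x=[8.0000 11.0000 20.0000] v=[0.0000 0.0000 0.0000]
Step 1: x=[7.9500 11.0600 19.9700] v=[-0.5000 0.6000 -0.3000]
Step 2: x=[7.8516 11.1780 19.9109] v=[-0.9840 1.1800 -0.5910]
Step 3: x=[7.7080 11.3501 19.8245] v=[-1.4365 1.7207 -0.8643]
Step 4: x=[7.5237 11.5705 19.7133] v=[-1.8431 2.2039 -1.1117]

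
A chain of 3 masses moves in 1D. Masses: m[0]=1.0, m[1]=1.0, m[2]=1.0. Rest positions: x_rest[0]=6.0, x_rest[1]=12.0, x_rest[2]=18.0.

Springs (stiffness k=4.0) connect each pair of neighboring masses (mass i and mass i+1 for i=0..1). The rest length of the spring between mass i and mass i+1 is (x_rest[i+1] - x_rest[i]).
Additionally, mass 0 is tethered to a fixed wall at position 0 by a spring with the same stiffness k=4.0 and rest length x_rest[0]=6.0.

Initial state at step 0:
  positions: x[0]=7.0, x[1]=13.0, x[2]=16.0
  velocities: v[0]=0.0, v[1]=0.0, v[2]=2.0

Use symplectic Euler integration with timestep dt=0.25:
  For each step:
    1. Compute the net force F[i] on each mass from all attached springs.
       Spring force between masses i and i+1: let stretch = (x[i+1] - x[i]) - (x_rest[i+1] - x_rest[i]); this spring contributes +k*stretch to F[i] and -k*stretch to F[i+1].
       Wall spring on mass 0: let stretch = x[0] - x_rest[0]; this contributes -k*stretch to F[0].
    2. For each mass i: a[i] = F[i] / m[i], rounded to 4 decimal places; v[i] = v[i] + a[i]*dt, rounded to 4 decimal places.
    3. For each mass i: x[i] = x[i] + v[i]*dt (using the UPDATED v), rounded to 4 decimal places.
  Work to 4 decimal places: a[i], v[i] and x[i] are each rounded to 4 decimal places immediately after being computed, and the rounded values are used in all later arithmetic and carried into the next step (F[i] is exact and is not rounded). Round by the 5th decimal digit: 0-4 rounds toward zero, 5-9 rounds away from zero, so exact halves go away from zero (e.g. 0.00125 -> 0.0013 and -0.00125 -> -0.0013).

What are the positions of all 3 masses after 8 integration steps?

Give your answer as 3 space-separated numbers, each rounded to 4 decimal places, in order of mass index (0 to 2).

Answer: 8.1885 13.5075 18.2687

Derivation:
Step 0: x=[7.0000 13.0000 16.0000] v=[0.0000 0.0000 2.0000]
Step 1: x=[6.7500 12.2500 17.2500] v=[-1.0000 -3.0000 5.0000]
Step 2: x=[6.1875 11.3750 18.7500] v=[-2.2500 -3.5000 6.0000]
Step 3: x=[5.3750 11.0469 19.9063] v=[-3.2500 -1.3125 4.6250]
Step 4: x=[4.6367 11.5157 20.3477] v=[-2.9531 1.8750 1.7656]
Step 5: x=[4.4590 12.4727 20.0811] v=[-0.7108 3.8280 -1.0664]
Step 6: x=[5.1700 13.3284 19.4124] v=[2.8439 3.4227 -2.6748]
Step 7: x=[6.6281 13.6655 18.7227] v=[5.8323 1.3483 -2.7588]
Step 8: x=[8.1885 13.5075 18.2687] v=[6.2416 -0.6319 -1.8160]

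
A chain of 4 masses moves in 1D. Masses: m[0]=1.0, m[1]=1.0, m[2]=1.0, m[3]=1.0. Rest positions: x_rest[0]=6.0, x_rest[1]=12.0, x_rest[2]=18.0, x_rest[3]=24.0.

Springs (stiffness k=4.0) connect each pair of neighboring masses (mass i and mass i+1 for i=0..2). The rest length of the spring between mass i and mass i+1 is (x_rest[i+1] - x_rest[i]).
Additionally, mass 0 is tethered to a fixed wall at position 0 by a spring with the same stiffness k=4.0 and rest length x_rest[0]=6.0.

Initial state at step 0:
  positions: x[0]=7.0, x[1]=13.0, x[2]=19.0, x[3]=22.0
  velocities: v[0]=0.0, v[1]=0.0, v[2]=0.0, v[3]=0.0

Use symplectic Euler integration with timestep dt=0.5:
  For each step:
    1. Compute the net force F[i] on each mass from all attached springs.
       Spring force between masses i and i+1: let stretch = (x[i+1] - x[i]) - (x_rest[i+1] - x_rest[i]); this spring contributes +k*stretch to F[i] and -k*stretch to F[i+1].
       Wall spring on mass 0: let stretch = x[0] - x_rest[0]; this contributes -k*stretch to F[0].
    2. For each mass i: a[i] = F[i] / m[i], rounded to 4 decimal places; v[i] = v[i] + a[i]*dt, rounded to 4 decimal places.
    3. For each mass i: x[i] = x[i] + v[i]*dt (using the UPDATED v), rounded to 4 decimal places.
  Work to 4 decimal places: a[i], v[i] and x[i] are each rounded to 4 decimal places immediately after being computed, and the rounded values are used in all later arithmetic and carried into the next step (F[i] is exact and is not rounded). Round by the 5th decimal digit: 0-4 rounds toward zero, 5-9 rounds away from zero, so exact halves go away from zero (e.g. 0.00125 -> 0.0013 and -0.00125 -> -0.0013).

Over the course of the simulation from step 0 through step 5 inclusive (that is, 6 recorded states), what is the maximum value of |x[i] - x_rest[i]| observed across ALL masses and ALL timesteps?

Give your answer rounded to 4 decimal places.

Step 0: x=[7.0000 13.0000 19.0000 22.0000] v=[0.0000 0.0000 0.0000 0.0000]
Step 1: x=[6.0000 13.0000 16.0000 25.0000] v=[-2.0000 0.0000 -6.0000 6.0000]
Step 2: x=[6.0000 9.0000 19.0000 25.0000] v=[0.0000 -8.0000 6.0000 0.0000]
Step 3: x=[3.0000 12.0000 18.0000 25.0000] v=[-6.0000 6.0000 -2.0000 0.0000]
Step 4: x=[6.0000 12.0000 18.0000 24.0000] v=[6.0000 0.0000 0.0000 -2.0000]
Step 5: x=[9.0000 12.0000 18.0000 23.0000] v=[6.0000 0.0000 0.0000 -2.0000]
Max displacement = 3.0000

Answer: 3.0000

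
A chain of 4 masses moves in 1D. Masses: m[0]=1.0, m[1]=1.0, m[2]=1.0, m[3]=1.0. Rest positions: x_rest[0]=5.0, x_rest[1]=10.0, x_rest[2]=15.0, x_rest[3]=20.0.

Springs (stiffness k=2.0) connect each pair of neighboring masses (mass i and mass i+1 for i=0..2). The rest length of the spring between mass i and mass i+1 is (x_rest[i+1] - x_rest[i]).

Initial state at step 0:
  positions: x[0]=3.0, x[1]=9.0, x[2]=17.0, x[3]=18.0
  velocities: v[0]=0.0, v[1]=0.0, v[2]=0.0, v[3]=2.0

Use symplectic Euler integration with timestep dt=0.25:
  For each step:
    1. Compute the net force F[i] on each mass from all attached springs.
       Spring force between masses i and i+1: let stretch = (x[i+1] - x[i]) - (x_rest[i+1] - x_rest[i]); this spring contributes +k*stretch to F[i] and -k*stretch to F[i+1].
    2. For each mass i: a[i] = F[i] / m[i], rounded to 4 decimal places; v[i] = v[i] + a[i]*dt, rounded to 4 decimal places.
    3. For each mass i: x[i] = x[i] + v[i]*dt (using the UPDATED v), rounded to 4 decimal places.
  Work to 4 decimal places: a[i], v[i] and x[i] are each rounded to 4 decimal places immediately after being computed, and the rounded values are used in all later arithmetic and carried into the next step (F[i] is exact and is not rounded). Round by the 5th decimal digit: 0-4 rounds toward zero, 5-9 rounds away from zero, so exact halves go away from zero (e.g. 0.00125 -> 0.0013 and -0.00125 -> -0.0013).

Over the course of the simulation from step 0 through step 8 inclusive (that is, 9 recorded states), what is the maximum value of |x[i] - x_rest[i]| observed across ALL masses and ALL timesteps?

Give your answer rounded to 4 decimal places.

Answer: 2.5271

Derivation:
Step 0: x=[3.0000 9.0000 17.0000 18.0000] v=[0.0000 0.0000 0.0000 2.0000]
Step 1: x=[3.1250 9.2500 16.1250 19.0000] v=[0.5000 1.0000 -3.5000 4.0000]
Step 2: x=[3.3906 9.5938 14.7500 20.2656] v=[1.0625 1.3750 -5.5000 5.0625]
Step 3: x=[3.8066 9.8067 13.4199 21.4668] v=[1.6641 0.8515 -5.3203 4.8047]
Step 4: x=[4.3477 9.7212 12.6440 22.2871] v=[2.1642 -0.3420 -3.1035 3.2813]
Step 5: x=[4.9355 9.3294 12.7082 22.5271] v=[2.3510 -1.5674 0.2567 0.9598]
Step 6: x=[5.4475 8.8107 13.5774 22.1647] v=[2.0480 -2.0750 3.4768 -1.4497]
Step 7: x=[5.7549 8.4674 14.9242 21.3539] v=[1.2296 -1.3733 5.3871 -3.2434]
Step 8: x=[5.7764 8.5921 16.2676 20.3643] v=[0.0859 0.4989 5.3736 -3.9583]
Max displacement = 2.5271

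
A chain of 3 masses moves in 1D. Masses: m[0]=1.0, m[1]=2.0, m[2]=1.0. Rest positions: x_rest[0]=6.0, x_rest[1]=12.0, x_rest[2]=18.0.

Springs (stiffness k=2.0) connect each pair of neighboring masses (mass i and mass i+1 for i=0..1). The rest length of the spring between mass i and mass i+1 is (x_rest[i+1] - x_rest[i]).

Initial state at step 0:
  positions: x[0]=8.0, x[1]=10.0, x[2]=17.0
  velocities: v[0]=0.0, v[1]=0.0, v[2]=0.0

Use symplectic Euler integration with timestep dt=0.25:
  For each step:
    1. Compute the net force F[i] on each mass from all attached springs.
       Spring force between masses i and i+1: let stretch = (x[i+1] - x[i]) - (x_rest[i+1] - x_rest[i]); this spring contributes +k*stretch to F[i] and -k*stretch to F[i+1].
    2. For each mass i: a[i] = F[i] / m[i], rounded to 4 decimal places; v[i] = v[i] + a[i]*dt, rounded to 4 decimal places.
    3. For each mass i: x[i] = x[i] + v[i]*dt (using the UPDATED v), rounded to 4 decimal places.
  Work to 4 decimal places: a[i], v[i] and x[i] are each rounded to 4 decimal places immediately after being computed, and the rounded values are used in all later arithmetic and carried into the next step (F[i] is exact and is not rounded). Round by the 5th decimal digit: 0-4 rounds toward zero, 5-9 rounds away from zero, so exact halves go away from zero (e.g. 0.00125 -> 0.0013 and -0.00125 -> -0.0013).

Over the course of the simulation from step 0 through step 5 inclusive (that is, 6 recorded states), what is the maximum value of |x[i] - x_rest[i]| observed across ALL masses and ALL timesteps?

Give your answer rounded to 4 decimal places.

Step 0: x=[8.0000 10.0000 17.0000] v=[0.0000 0.0000 0.0000]
Step 1: x=[7.5000 10.3125 16.8750] v=[-2.0000 1.2500 -0.5000]
Step 2: x=[6.6016 10.8594 16.6797] v=[-3.5938 2.1875 -0.7813]
Step 3: x=[5.4854 11.5039 16.5068] v=[-4.4649 2.5781 -0.6915]
Step 4: x=[4.3715 12.0850 16.4586] v=[-4.4557 2.3242 -0.1930]
Step 5: x=[3.4718 12.4573 16.6137] v=[-3.5990 1.4892 0.6202]
Max displacement = 2.5282

Answer: 2.5282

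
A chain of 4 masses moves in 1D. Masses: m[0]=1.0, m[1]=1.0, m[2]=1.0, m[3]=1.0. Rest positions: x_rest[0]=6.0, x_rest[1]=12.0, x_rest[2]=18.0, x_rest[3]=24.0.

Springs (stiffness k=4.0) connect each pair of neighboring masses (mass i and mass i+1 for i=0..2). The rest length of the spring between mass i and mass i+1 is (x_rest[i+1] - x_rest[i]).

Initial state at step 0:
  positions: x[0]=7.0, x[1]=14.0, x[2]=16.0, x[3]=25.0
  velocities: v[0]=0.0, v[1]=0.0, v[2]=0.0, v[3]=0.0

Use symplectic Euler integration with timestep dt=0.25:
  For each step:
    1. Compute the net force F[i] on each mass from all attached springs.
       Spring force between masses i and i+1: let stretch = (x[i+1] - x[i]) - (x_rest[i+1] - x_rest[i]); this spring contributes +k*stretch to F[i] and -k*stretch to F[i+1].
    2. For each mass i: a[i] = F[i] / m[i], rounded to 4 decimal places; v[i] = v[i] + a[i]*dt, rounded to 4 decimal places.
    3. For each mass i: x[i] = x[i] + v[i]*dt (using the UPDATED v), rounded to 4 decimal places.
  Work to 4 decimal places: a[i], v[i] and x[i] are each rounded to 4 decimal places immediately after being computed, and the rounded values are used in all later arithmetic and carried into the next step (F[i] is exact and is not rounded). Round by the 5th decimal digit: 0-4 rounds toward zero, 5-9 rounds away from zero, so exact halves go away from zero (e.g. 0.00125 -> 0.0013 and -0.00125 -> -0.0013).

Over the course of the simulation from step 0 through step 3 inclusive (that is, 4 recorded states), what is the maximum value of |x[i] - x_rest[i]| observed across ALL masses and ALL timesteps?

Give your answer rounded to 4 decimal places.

Answer: 2.7500

Derivation:
Step 0: x=[7.0000 14.0000 16.0000 25.0000] v=[0.0000 0.0000 0.0000 0.0000]
Step 1: x=[7.2500 12.7500 17.7500 24.2500] v=[1.0000 -5.0000 7.0000 -3.0000]
Step 2: x=[7.3750 11.3750 19.8750 23.3750] v=[0.5000 -5.5000 8.5000 -3.5000]
Step 3: x=[7.0000 11.1250 20.7500 23.1250] v=[-1.5000 -1.0000 3.5000 -1.0000]
Max displacement = 2.7500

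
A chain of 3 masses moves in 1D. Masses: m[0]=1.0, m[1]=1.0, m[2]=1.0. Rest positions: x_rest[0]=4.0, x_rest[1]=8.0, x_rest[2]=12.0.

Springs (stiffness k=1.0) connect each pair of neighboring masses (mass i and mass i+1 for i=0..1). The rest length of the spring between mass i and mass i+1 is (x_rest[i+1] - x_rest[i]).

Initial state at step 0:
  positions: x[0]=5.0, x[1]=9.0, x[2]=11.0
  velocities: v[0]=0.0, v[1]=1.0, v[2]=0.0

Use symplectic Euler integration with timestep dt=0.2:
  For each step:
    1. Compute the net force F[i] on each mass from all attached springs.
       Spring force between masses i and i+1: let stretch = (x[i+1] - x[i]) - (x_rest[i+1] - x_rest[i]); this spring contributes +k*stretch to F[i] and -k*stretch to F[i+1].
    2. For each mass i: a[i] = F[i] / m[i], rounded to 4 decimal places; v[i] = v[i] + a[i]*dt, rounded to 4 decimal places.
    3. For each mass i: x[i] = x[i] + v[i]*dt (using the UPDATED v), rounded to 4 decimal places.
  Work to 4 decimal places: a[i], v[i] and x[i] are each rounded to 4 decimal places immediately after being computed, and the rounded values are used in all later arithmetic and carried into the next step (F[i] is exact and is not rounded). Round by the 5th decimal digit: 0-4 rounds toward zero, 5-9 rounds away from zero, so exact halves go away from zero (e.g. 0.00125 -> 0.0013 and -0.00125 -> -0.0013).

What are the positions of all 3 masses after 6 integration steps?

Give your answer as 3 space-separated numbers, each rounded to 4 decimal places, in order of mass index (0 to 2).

Step 0: x=[5.0000 9.0000 11.0000] v=[0.0000 1.0000 0.0000]
Step 1: x=[5.0000 9.1200 11.0800] v=[0.0000 0.6000 0.4000]
Step 2: x=[5.0048 9.1536 11.2416] v=[0.0240 0.1680 0.8080]
Step 3: x=[5.0156 9.1048 11.4797] v=[0.0538 -0.2442 1.1904]
Step 4: x=[5.0299 8.9874 11.7828] v=[0.0716 -0.5871 1.5154]
Step 5: x=[5.0425 8.8235 12.1341] v=[0.0631 -0.8195 1.7563]
Step 6: x=[5.0464 8.6408 12.5129] v=[0.0193 -0.9136 1.8942]

Answer: 5.0464 8.6408 12.5129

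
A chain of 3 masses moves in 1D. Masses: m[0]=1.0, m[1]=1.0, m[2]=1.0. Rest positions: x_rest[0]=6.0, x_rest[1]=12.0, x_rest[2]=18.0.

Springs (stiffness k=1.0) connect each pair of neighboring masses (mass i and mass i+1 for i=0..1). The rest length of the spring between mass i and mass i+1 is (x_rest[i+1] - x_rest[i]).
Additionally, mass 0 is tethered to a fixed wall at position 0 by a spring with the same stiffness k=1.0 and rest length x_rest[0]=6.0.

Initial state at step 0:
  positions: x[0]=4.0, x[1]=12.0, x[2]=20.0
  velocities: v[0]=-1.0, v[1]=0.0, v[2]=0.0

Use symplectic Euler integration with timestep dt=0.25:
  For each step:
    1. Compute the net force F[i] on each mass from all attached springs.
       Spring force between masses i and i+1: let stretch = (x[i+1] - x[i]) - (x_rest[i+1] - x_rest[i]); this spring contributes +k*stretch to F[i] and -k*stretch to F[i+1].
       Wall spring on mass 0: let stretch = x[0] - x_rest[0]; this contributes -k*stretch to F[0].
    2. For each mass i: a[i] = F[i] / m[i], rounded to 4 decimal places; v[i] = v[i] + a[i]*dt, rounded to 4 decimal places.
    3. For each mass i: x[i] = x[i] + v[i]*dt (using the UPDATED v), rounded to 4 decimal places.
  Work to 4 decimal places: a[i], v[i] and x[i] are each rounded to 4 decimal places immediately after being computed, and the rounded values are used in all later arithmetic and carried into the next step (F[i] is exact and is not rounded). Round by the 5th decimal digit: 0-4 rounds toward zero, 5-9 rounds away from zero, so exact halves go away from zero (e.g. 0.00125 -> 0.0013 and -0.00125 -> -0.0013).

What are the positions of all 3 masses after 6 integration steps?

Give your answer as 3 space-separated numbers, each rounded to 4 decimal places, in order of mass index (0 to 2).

Step 0: x=[4.0000 12.0000 20.0000] v=[-1.0000 0.0000 0.0000]
Step 1: x=[4.0000 12.0000 19.8750] v=[0.0000 0.0000 -0.5000]
Step 2: x=[4.2500 11.9922 19.6328] v=[1.0000 -0.0313 -0.9688]
Step 3: x=[4.7183 11.9780 19.2881] v=[1.8731 -0.0567 -1.3790]
Step 4: x=[5.3454 11.9670 18.8615] v=[2.5085 -0.0441 -1.7065]
Step 5: x=[6.0523 11.9730 18.3790] v=[2.8276 0.0241 -1.9301]
Step 6: x=[6.7510 12.0094 17.8711] v=[2.7947 0.1454 -2.0316]

Answer: 6.7510 12.0094 17.8711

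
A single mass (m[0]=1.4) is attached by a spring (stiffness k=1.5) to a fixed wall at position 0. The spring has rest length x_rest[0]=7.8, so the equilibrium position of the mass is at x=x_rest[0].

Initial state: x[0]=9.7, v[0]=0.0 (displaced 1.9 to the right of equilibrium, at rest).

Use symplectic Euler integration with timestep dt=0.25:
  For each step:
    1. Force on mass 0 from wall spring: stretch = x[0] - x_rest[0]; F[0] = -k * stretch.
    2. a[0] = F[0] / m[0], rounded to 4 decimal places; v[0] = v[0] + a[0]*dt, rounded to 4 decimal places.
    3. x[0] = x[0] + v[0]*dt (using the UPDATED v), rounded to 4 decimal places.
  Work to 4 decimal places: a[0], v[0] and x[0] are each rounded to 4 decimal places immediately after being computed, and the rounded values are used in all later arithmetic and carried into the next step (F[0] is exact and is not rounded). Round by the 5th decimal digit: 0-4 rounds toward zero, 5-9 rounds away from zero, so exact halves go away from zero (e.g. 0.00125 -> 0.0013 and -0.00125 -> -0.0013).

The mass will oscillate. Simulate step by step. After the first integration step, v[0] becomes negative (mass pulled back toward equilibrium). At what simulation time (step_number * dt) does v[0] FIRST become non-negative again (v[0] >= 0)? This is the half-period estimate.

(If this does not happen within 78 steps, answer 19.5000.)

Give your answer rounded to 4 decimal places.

Answer: 3.2500

Derivation:
Step 0: x=[9.7000] v=[0.0000]
Step 1: x=[9.5728] v=[-0.5089]
Step 2: x=[9.3269] v=[-0.9838]
Step 3: x=[8.9787] v=[-1.3928]
Step 4: x=[8.5516] v=[-1.7085]
Step 5: x=[8.0742] v=[-1.9098]
Step 6: x=[7.5784] v=[-1.9833]
Step 7: x=[7.0974] v=[-1.9240]
Step 8: x=[6.6635] v=[-1.7358]
Step 9: x=[6.3057] v=[-1.4314]
Step 10: x=[6.0479] v=[-1.0312]
Step 11: x=[5.9074] v=[-0.5619]
Step 12: x=[5.8937] v=[-0.0550]
Step 13: x=[6.0076] v=[0.4556]
First v>=0 after going negative at step 13, time=3.2500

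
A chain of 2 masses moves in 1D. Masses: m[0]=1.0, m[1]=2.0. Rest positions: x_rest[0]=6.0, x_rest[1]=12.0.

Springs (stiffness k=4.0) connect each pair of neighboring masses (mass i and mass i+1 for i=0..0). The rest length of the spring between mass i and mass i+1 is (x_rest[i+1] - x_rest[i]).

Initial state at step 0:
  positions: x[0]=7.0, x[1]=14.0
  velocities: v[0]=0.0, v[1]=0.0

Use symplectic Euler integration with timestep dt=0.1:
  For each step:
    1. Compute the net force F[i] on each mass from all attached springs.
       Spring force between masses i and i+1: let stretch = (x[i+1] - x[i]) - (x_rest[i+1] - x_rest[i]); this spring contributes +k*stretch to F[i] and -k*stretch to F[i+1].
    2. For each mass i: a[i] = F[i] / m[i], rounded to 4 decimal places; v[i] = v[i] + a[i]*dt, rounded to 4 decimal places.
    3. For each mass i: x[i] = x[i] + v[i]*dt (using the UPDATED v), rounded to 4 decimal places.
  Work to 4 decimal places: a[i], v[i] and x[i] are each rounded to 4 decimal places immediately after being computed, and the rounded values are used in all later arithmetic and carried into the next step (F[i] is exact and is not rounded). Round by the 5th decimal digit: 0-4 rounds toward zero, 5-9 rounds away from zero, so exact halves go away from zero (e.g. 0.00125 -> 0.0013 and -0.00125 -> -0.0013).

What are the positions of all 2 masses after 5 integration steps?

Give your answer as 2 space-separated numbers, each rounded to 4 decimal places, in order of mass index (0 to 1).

Step 0: x=[7.0000 14.0000] v=[0.0000 0.0000]
Step 1: x=[7.0400 13.9800] v=[0.4000 -0.2000]
Step 2: x=[7.1176 13.9412] v=[0.7760 -0.3880]
Step 3: x=[7.2281 13.8859] v=[1.1054 -0.5527]
Step 4: x=[7.3650 13.8175] v=[1.3685 -0.6843]
Step 5: x=[7.5200 13.7400] v=[1.5495 -0.7748]

Answer: 7.5200 13.7400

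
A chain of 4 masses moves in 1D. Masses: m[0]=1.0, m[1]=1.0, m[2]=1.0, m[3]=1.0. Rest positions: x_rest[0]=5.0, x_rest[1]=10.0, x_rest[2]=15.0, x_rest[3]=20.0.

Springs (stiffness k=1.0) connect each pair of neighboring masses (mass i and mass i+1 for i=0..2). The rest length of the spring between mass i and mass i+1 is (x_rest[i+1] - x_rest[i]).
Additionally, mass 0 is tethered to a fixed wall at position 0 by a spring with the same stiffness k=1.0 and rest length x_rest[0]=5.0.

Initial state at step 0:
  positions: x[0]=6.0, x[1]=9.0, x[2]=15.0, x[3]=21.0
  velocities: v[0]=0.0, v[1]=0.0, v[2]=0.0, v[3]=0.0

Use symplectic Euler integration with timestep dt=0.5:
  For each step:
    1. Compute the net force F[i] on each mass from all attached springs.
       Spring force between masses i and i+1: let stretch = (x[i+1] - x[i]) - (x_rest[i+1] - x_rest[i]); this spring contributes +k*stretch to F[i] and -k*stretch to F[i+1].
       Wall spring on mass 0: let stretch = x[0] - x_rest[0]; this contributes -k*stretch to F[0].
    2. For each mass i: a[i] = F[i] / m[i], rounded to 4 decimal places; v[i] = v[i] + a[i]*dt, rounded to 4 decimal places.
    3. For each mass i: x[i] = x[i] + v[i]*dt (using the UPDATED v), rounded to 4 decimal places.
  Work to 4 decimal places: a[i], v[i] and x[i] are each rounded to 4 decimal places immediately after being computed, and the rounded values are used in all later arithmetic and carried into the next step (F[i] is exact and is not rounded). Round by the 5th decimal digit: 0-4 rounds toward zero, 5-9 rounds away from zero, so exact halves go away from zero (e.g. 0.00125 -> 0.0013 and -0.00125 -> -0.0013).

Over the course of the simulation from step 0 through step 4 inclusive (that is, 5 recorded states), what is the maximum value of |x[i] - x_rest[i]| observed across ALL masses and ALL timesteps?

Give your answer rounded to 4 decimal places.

Answer: 1.1407

Derivation:
Step 0: x=[6.0000 9.0000 15.0000 21.0000] v=[0.0000 0.0000 0.0000 0.0000]
Step 1: x=[5.2500 9.7500 15.0000 20.7500] v=[-1.5000 1.5000 0.0000 -0.5000]
Step 2: x=[4.3125 10.6875 15.1250 20.3125] v=[-1.8750 1.8750 0.2500 -0.8750]
Step 3: x=[3.8906 11.1407 15.4375 19.8281] v=[-0.8438 0.9063 0.6250 -0.9688]
Step 4: x=[4.3086 10.8555 15.7735 19.4961] v=[0.8360 -0.5704 0.6719 -0.6641]
Max displacement = 1.1407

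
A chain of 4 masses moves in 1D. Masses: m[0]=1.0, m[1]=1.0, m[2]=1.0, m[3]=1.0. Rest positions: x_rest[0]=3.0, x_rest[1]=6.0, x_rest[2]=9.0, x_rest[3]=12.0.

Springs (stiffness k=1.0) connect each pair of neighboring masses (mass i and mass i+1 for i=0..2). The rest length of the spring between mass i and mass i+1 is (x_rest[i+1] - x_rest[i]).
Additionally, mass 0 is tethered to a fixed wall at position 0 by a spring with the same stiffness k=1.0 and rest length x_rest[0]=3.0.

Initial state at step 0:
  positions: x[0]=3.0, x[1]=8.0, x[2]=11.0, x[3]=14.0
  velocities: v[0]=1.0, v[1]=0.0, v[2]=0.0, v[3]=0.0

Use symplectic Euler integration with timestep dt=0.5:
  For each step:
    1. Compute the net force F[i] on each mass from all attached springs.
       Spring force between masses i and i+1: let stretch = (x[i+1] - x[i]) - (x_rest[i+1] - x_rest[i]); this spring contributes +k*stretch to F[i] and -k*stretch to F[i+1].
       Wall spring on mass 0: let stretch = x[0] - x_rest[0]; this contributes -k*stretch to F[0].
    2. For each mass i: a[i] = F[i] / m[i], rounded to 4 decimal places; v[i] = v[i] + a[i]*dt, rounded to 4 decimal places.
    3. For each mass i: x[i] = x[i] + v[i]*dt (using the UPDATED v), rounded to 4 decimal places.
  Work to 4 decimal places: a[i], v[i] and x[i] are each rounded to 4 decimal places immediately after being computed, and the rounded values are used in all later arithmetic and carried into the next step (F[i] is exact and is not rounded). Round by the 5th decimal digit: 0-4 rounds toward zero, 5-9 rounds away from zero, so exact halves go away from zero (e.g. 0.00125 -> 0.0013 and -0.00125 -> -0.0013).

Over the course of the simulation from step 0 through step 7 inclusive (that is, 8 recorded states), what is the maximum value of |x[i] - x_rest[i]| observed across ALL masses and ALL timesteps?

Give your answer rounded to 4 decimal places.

Answer: 2.0625

Derivation:
Step 0: x=[3.0000 8.0000 11.0000 14.0000] v=[1.0000 0.0000 0.0000 0.0000]
Step 1: x=[4.0000 7.5000 11.0000 14.0000] v=[2.0000 -1.0000 0.0000 0.0000]
Step 2: x=[4.8750 7.0000 10.8750 14.0000] v=[1.7500 -1.0000 -0.2500 0.0000]
Step 3: x=[5.0625 6.9375 10.5625 13.9688] v=[0.3750 -0.1250 -0.6250 -0.0625]
Step 4: x=[4.4531 7.3125 10.1953 13.8360] v=[-1.2188 0.7500 -0.7344 -0.2657]
Step 5: x=[3.4453 7.6934 10.0176 13.5430] v=[-2.0157 0.7617 -0.3555 -0.5861]
Step 6: x=[2.6382 7.5933 10.1402 13.1186] v=[-1.6143 -0.2003 0.2451 -0.8488]
Step 7: x=[2.4103 6.8911 10.3707 12.6996] v=[-0.4559 -1.4044 0.4609 -0.8380]
Max displacement = 2.0625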